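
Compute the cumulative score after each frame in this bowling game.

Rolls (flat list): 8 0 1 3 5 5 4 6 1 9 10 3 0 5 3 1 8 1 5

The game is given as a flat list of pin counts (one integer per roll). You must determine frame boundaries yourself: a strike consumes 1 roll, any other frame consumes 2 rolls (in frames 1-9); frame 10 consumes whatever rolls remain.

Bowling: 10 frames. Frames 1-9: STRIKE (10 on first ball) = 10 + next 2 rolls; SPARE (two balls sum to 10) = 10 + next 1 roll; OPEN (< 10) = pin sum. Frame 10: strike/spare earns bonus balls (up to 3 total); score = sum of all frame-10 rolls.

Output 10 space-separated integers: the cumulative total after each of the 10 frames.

Answer: 8 12 26 37 57 70 73 81 90 96

Derivation:
Frame 1: OPEN (8+0=8). Cumulative: 8
Frame 2: OPEN (1+3=4). Cumulative: 12
Frame 3: SPARE (5+5=10). 10 + next roll (4) = 14. Cumulative: 26
Frame 4: SPARE (4+6=10). 10 + next roll (1) = 11. Cumulative: 37
Frame 5: SPARE (1+9=10). 10 + next roll (10) = 20. Cumulative: 57
Frame 6: STRIKE. 10 + next two rolls (3+0) = 13. Cumulative: 70
Frame 7: OPEN (3+0=3). Cumulative: 73
Frame 8: OPEN (5+3=8). Cumulative: 81
Frame 9: OPEN (1+8=9). Cumulative: 90
Frame 10: OPEN. Sum of all frame-10 rolls (1+5) = 6. Cumulative: 96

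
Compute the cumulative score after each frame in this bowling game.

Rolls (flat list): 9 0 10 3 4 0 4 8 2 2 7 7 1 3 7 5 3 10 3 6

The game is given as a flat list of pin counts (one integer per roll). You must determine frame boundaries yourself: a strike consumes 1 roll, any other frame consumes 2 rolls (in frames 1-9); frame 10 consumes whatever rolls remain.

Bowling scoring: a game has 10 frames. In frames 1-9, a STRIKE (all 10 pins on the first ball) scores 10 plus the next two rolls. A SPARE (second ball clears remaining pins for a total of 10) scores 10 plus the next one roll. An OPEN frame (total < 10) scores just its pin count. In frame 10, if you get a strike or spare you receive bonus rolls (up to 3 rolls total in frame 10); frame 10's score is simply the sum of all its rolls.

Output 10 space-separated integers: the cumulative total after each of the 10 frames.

Answer: 9 26 33 37 49 58 66 81 89 108

Derivation:
Frame 1: OPEN (9+0=9). Cumulative: 9
Frame 2: STRIKE. 10 + next two rolls (3+4) = 17. Cumulative: 26
Frame 3: OPEN (3+4=7). Cumulative: 33
Frame 4: OPEN (0+4=4). Cumulative: 37
Frame 5: SPARE (8+2=10). 10 + next roll (2) = 12. Cumulative: 49
Frame 6: OPEN (2+7=9). Cumulative: 58
Frame 7: OPEN (7+1=8). Cumulative: 66
Frame 8: SPARE (3+7=10). 10 + next roll (5) = 15. Cumulative: 81
Frame 9: OPEN (5+3=8). Cumulative: 89
Frame 10: STRIKE. Sum of all frame-10 rolls (10+3+6) = 19. Cumulative: 108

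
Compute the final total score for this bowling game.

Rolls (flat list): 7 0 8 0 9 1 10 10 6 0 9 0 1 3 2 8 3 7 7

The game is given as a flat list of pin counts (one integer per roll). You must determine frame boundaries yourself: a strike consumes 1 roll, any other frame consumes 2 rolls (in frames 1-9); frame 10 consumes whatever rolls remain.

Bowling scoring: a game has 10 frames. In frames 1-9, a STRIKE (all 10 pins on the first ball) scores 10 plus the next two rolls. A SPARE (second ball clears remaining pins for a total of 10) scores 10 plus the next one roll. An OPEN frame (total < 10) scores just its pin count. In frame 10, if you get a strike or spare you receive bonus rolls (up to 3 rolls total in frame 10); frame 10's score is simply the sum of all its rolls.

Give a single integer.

Frame 1: OPEN (7+0=7). Cumulative: 7
Frame 2: OPEN (8+0=8). Cumulative: 15
Frame 3: SPARE (9+1=10). 10 + next roll (10) = 20. Cumulative: 35
Frame 4: STRIKE. 10 + next two rolls (10+6) = 26. Cumulative: 61
Frame 5: STRIKE. 10 + next two rolls (6+0) = 16. Cumulative: 77
Frame 6: OPEN (6+0=6). Cumulative: 83
Frame 7: OPEN (9+0=9). Cumulative: 92
Frame 8: OPEN (1+3=4). Cumulative: 96
Frame 9: SPARE (2+8=10). 10 + next roll (3) = 13. Cumulative: 109
Frame 10: SPARE. Sum of all frame-10 rolls (3+7+7) = 17. Cumulative: 126

Answer: 126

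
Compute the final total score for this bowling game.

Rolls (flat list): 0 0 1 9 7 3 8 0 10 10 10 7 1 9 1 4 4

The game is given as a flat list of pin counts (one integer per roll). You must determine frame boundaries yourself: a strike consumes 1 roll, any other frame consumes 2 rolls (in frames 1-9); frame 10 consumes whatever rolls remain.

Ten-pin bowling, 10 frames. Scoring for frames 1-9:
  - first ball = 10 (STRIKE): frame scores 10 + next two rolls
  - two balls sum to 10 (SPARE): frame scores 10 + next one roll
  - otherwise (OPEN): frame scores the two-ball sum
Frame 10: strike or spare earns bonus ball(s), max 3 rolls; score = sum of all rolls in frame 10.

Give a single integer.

Answer: 148

Derivation:
Frame 1: OPEN (0+0=0). Cumulative: 0
Frame 2: SPARE (1+9=10). 10 + next roll (7) = 17. Cumulative: 17
Frame 3: SPARE (7+3=10). 10 + next roll (8) = 18. Cumulative: 35
Frame 4: OPEN (8+0=8). Cumulative: 43
Frame 5: STRIKE. 10 + next two rolls (10+10) = 30. Cumulative: 73
Frame 6: STRIKE. 10 + next two rolls (10+7) = 27. Cumulative: 100
Frame 7: STRIKE. 10 + next two rolls (7+1) = 18. Cumulative: 118
Frame 8: OPEN (7+1=8). Cumulative: 126
Frame 9: SPARE (9+1=10). 10 + next roll (4) = 14. Cumulative: 140
Frame 10: OPEN. Sum of all frame-10 rolls (4+4) = 8. Cumulative: 148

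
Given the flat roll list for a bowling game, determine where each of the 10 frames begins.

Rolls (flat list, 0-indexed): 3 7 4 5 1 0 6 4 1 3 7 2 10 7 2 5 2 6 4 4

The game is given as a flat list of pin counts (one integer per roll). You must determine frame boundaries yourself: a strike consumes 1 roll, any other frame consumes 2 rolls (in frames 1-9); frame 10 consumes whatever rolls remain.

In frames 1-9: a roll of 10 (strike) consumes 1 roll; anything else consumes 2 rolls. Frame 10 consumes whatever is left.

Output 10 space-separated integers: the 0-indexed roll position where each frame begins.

Answer: 0 2 4 6 8 10 12 13 15 17

Derivation:
Frame 1 starts at roll index 0: rolls=3,7 (sum=10), consumes 2 rolls
Frame 2 starts at roll index 2: rolls=4,5 (sum=9), consumes 2 rolls
Frame 3 starts at roll index 4: rolls=1,0 (sum=1), consumes 2 rolls
Frame 4 starts at roll index 6: rolls=6,4 (sum=10), consumes 2 rolls
Frame 5 starts at roll index 8: rolls=1,3 (sum=4), consumes 2 rolls
Frame 6 starts at roll index 10: rolls=7,2 (sum=9), consumes 2 rolls
Frame 7 starts at roll index 12: roll=10 (strike), consumes 1 roll
Frame 8 starts at roll index 13: rolls=7,2 (sum=9), consumes 2 rolls
Frame 9 starts at roll index 15: rolls=5,2 (sum=7), consumes 2 rolls
Frame 10 starts at roll index 17: 3 remaining rolls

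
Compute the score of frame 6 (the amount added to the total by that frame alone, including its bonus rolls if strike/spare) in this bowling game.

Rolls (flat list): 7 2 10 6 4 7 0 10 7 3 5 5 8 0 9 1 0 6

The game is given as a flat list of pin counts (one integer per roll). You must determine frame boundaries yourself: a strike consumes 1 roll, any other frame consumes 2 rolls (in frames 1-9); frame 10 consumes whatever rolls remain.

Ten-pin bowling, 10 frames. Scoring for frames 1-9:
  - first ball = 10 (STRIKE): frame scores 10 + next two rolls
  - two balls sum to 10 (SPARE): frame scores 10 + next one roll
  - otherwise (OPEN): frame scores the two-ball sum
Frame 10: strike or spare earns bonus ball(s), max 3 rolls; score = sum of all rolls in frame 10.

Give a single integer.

Answer: 15

Derivation:
Frame 1: OPEN (7+2=9). Cumulative: 9
Frame 2: STRIKE. 10 + next two rolls (6+4) = 20. Cumulative: 29
Frame 3: SPARE (6+4=10). 10 + next roll (7) = 17. Cumulative: 46
Frame 4: OPEN (7+0=7). Cumulative: 53
Frame 5: STRIKE. 10 + next two rolls (7+3) = 20. Cumulative: 73
Frame 6: SPARE (7+3=10). 10 + next roll (5) = 15. Cumulative: 88
Frame 7: SPARE (5+5=10). 10 + next roll (8) = 18. Cumulative: 106
Frame 8: OPEN (8+0=8). Cumulative: 114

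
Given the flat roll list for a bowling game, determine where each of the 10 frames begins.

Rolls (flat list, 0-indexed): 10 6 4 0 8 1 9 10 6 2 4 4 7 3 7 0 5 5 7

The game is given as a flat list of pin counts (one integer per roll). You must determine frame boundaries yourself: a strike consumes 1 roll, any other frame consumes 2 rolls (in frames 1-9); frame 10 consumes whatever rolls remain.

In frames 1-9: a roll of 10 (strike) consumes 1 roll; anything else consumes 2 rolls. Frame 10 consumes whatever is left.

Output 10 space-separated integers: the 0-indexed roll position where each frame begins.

Frame 1 starts at roll index 0: roll=10 (strike), consumes 1 roll
Frame 2 starts at roll index 1: rolls=6,4 (sum=10), consumes 2 rolls
Frame 3 starts at roll index 3: rolls=0,8 (sum=8), consumes 2 rolls
Frame 4 starts at roll index 5: rolls=1,9 (sum=10), consumes 2 rolls
Frame 5 starts at roll index 7: roll=10 (strike), consumes 1 roll
Frame 6 starts at roll index 8: rolls=6,2 (sum=8), consumes 2 rolls
Frame 7 starts at roll index 10: rolls=4,4 (sum=8), consumes 2 rolls
Frame 8 starts at roll index 12: rolls=7,3 (sum=10), consumes 2 rolls
Frame 9 starts at roll index 14: rolls=7,0 (sum=7), consumes 2 rolls
Frame 10 starts at roll index 16: 3 remaining rolls

Answer: 0 1 3 5 7 8 10 12 14 16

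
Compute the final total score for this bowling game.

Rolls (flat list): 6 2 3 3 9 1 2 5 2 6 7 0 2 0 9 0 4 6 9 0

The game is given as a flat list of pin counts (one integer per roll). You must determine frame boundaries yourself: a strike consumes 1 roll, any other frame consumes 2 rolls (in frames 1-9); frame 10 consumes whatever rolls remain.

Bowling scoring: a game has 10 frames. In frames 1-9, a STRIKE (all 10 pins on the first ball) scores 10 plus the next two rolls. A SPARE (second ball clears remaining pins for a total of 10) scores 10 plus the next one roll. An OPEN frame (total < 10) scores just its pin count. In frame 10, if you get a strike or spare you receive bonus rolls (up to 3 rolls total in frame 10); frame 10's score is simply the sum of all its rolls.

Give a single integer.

Frame 1: OPEN (6+2=8). Cumulative: 8
Frame 2: OPEN (3+3=6). Cumulative: 14
Frame 3: SPARE (9+1=10). 10 + next roll (2) = 12. Cumulative: 26
Frame 4: OPEN (2+5=7). Cumulative: 33
Frame 5: OPEN (2+6=8). Cumulative: 41
Frame 6: OPEN (7+0=7). Cumulative: 48
Frame 7: OPEN (2+0=2). Cumulative: 50
Frame 8: OPEN (9+0=9). Cumulative: 59
Frame 9: SPARE (4+6=10). 10 + next roll (9) = 19. Cumulative: 78
Frame 10: OPEN. Sum of all frame-10 rolls (9+0) = 9. Cumulative: 87

Answer: 87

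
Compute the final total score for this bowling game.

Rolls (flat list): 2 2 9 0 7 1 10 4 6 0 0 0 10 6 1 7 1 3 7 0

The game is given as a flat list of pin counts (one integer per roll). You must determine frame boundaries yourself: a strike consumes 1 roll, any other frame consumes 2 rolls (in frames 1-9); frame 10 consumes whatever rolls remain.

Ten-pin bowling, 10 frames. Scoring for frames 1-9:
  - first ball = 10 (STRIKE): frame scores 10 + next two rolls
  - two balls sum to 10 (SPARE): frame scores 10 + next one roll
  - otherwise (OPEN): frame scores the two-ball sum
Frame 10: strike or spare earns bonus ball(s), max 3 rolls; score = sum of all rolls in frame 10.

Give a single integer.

Answer: 92

Derivation:
Frame 1: OPEN (2+2=4). Cumulative: 4
Frame 2: OPEN (9+0=9). Cumulative: 13
Frame 3: OPEN (7+1=8). Cumulative: 21
Frame 4: STRIKE. 10 + next two rolls (4+6) = 20. Cumulative: 41
Frame 5: SPARE (4+6=10). 10 + next roll (0) = 10. Cumulative: 51
Frame 6: OPEN (0+0=0). Cumulative: 51
Frame 7: SPARE (0+10=10). 10 + next roll (6) = 16. Cumulative: 67
Frame 8: OPEN (6+1=7). Cumulative: 74
Frame 9: OPEN (7+1=8). Cumulative: 82
Frame 10: SPARE. Sum of all frame-10 rolls (3+7+0) = 10. Cumulative: 92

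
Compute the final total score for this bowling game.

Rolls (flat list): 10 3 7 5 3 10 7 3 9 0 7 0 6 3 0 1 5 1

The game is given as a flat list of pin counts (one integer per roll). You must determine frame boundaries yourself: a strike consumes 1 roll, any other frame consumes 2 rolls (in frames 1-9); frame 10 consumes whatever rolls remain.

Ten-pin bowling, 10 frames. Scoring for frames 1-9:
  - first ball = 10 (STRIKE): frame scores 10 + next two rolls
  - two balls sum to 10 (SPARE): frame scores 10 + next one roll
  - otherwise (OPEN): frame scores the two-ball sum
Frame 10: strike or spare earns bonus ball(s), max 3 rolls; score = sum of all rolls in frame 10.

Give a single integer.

Answer: 114

Derivation:
Frame 1: STRIKE. 10 + next two rolls (3+7) = 20. Cumulative: 20
Frame 2: SPARE (3+7=10). 10 + next roll (5) = 15. Cumulative: 35
Frame 3: OPEN (5+3=8). Cumulative: 43
Frame 4: STRIKE. 10 + next two rolls (7+3) = 20. Cumulative: 63
Frame 5: SPARE (7+3=10). 10 + next roll (9) = 19. Cumulative: 82
Frame 6: OPEN (9+0=9). Cumulative: 91
Frame 7: OPEN (7+0=7). Cumulative: 98
Frame 8: OPEN (6+3=9). Cumulative: 107
Frame 9: OPEN (0+1=1). Cumulative: 108
Frame 10: OPEN. Sum of all frame-10 rolls (5+1) = 6. Cumulative: 114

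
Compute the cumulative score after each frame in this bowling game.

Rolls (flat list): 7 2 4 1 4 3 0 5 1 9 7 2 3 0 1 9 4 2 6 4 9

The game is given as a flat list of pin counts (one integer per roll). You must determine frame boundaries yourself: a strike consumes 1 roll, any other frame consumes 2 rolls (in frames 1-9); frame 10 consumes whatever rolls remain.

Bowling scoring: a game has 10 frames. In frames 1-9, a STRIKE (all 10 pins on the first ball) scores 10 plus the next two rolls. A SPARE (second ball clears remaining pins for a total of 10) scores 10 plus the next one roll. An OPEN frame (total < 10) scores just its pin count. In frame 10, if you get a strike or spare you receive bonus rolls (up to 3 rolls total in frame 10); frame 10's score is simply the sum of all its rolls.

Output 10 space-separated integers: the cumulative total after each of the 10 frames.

Answer: 9 14 21 26 43 52 55 69 75 94

Derivation:
Frame 1: OPEN (7+2=9). Cumulative: 9
Frame 2: OPEN (4+1=5). Cumulative: 14
Frame 3: OPEN (4+3=7). Cumulative: 21
Frame 4: OPEN (0+5=5). Cumulative: 26
Frame 5: SPARE (1+9=10). 10 + next roll (7) = 17. Cumulative: 43
Frame 6: OPEN (7+2=9). Cumulative: 52
Frame 7: OPEN (3+0=3). Cumulative: 55
Frame 8: SPARE (1+9=10). 10 + next roll (4) = 14. Cumulative: 69
Frame 9: OPEN (4+2=6). Cumulative: 75
Frame 10: SPARE. Sum of all frame-10 rolls (6+4+9) = 19. Cumulative: 94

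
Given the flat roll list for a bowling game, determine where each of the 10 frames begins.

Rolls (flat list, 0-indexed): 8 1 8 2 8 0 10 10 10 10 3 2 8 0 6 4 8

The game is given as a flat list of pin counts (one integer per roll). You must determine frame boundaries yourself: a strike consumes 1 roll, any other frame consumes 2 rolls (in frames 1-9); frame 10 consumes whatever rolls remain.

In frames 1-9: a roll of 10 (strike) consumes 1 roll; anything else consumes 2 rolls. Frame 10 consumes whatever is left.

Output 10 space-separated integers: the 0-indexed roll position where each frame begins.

Frame 1 starts at roll index 0: rolls=8,1 (sum=9), consumes 2 rolls
Frame 2 starts at roll index 2: rolls=8,2 (sum=10), consumes 2 rolls
Frame 3 starts at roll index 4: rolls=8,0 (sum=8), consumes 2 rolls
Frame 4 starts at roll index 6: roll=10 (strike), consumes 1 roll
Frame 5 starts at roll index 7: roll=10 (strike), consumes 1 roll
Frame 6 starts at roll index 8: roll=10 (strike), consumes 1 roll
Frame 7 starts at roll index 9: roll=10 (strike), consumes 1 roll
Frame 8 starts at roll index 10: rolls=3,2 (sum=5), consumes 2 rolls
Frame 9 starts at roll index 12: rolls=8,0 (sum=8), consumes 2 rolls
Frame 10 starts at roll index 14: 3 remaining rolls

Answer: 0 2 4 6 7 8 9 10 12 14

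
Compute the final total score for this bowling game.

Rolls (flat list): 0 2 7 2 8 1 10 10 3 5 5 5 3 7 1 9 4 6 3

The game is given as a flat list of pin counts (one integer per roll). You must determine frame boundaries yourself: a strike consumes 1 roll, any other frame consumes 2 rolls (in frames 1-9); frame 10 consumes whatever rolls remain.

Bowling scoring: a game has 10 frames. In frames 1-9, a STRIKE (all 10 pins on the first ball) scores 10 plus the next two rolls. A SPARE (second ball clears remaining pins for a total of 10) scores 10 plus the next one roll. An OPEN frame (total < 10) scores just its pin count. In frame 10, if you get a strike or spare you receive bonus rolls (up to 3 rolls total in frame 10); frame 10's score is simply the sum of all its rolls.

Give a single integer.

Answer: 120

Derivation:
Frame 1: OPEN (0+2=2). Cumulative: 2
Frame 2: OPEN (7+2=9). Cumulative: 11
Frame 3: OPEN (8+1=9). Cumulative: 20
Frame 4: STRIKE. 10 + next two rolls (10+3) = 23. Cumulative: 43
Frame 5: STRIKE. 10 + next two rolls (3+5) = 18. Cumulative: 61
Frame 6: OPEN (3+5=8). Cumulative: 69
Frame 7: SPARE (5+5=10). 10 + next roll (3) = 13. Cumulative: 82
Frame 8: SPARE (3+7=10). 10 + next roll (1) = 11. Cumulative: 93
Frame 9: SPARE (1+9=10). 10 + next roll (4) = 14. Cumulative: 107
Frame 10: SPARE. Sum of all frame-10 rolls (4+6+3) = 13. Cumulative: 120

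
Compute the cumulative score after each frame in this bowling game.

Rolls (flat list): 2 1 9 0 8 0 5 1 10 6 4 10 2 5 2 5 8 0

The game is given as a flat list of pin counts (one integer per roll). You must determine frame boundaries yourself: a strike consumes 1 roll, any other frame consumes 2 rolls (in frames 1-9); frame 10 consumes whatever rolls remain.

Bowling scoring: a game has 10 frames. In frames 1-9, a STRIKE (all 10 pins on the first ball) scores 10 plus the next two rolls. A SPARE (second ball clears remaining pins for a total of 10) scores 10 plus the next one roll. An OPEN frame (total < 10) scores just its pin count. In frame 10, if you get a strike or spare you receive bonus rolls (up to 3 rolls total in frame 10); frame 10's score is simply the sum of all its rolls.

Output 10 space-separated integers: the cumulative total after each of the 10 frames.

Answer: 3 12 20 26 46 66 83 90 97 105

Derivation:
Frame 1: OPEN (2+1=3). Cumulative: 3
Frame 2: OPEN (9+0=9). Cumulative: 12
Frame 3: OPEN (8+0=8). Cumulative: 20
Frame 4: OPEN (5+1=6). Cumulative: 26
Frame 5: STRIKE. 10 + next two rolls (6+4) = 20. Cumulative: 46
Frame 6: SPARE (6+4=10). 10 + next roll (10) = 20. Cumulative: 66
Frame 7: STRIKE. 10 + next two rolls (2+5) = 17. Cumulative: 83
Frame 8: OPEN (2+5=7). Cumulative: 90
Frame 9: OPEN (2+5=7). Cumulative: 97
Frame 10: OPEN. Sum of all frame-10 rolls (8+0) = 8. Cumulative: 105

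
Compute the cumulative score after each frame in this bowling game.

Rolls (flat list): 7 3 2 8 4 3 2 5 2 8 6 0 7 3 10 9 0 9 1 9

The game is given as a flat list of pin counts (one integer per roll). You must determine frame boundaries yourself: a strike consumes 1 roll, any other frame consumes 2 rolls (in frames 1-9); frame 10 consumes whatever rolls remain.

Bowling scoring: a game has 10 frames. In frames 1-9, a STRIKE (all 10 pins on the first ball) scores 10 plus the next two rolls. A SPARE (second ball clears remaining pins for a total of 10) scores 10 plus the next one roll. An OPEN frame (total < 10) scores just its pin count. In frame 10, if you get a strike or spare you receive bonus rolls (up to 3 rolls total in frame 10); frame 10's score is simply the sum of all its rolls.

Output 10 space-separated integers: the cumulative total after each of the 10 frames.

Frame 1: SPARE (7+3=10). 10 + next roll (2) = 12. Cumulative: 12
Frame 2: SPARE (2+8=10). 10 + next roll (4) = 14. Cumulative: 26
Frame 3: OPEN (4+3=7). Cumulative: 33
Frame 4: OPEN (2+5=7). Cumulative: 40
Frame 5: SPARE (2+8=10). 10 + next roll (6) = 16. Cumulative: 56
Frame 6: OPEN (6+0=6). Cumulative: 62
Frame 7: SPARE (7+3=10). 10 + next roll (10) = 20. Cumulative: 82
Frame 8: STRIKE. 10 + next two rolls (9+0) = 19. Cumulative: 101
Frame 9: OPEN (9+0=9). Cumulative: 110
Frame 10: SPARE. Sum of all frame-10 rolls (9+1+9) = 19. Cumulative: 129

Answer: 12 26 33 40 56 62 82 101 110 129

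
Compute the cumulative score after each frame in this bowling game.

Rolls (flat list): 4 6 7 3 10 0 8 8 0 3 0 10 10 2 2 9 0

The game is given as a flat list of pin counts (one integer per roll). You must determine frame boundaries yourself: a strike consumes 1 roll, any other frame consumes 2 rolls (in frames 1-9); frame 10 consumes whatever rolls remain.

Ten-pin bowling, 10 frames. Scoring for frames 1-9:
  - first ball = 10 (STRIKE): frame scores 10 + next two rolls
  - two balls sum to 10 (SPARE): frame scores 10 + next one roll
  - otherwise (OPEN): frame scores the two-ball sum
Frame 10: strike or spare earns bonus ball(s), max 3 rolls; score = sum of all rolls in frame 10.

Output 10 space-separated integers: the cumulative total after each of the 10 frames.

Frame 1: SPARE (4+6=10). 10 + next roll (7) = 17. Cumulative: 17
Frame 2: SPARE (7+3=10). 10 + next roll (10) = 20. Cumulative: 37
Frame 3: STRIKE. 10 + next two rolls (0+8) = 18. Cumulative: 55
Frame 4: OPEN (0+8=8). Cumulative: 63
Frame 5: OPEN (8+0=8). Cumulative: 71
Frame 6: OPEN (3+0=3). Cumulative: 74
Frame 7: STRIKE. 10 + next two rolls (10+2) = 22. Cumulative: 96
Frame 8: STRIKE. 10 + next two rolls (2+2) = 14. Cumulative: 110
Frame 9: OPEN (2+2=4). Cumulative: 114
Frame 10: OPEN. Sum of all frame-10 rolls (9+0) = 9. Cumulative: 123

Answer: 17 37 55 63 71 74 96 110 114 123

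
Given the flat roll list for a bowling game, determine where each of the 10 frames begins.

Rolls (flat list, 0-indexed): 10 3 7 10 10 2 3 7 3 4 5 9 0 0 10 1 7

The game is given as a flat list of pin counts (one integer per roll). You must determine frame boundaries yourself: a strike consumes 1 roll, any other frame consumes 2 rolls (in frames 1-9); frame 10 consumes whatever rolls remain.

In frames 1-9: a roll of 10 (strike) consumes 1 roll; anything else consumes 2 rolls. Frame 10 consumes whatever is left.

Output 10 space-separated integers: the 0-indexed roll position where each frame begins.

Answer: 0 1 3 4 5 7 9 11 13 15

Derivation:
Frame 1 starts at roll index 0: roll=10 (strike), consumes 1 roll
Frame 2 starts at roll index 1: rolls=3,7 (sum=10), consumes 2 rolls
Frame 3 starts at roll index 3: roll=10 (strike), consumes 1 roll
Frame 4 starts at roll index 4: roll=10 (strike), consumes 1 roll
Frame 5 starts at roll index 5: rolls=2,3 (sum=5), consumes 2 rolls
Frame 6 starts at roll index 7: rolls=7,3 (sum=10), consumes 2 rolls
Frame 7 starts at roll index 9: rolls=4,5 (sum=9), consumes 2 rolls
Frame 8 starts at roll index 11: rolls=9,0 (sum=9), consumes 2 rolls
Frame 9 starts at roll index 13: rolls=0,10 (sum=10), consumes 2 rolls
Frame 10 starts at roll index 15: 2 remaining rolls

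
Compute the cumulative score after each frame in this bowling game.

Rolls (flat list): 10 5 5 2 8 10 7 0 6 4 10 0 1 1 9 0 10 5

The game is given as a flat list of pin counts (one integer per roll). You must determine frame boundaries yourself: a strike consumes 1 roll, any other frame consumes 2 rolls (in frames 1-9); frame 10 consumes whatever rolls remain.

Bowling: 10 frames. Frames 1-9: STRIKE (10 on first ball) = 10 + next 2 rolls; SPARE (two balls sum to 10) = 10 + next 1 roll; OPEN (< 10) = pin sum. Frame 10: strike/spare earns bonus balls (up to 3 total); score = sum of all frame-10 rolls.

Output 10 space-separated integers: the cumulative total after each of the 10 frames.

Answer: 20 32 52 69 76 96 107 108 118 133

Derivation:
Frame 1: STRIKE. 10 + next two rolls (5+5) = 20. Cumulative: 20
Frame 2: SPARE (5+5=10). 10 + next roll (2) = 12. Cumulative: 32
Frame 3: SPARE (2+8=10). 10 + next roll (10) = 20. Cumulative: 52
Frame 4: STRIKE. 10 + next two rolls (7+0) = 17. Cumulative: 69
Frame 5: OPEN (7+0=7). Cumulative: 76
Frame 6: SPARE (6+4=10). 10 + next roll (10) = 20. Cumulative: 96
Frame 7: STRIKE. 10 + next two rolls (0+1) = 11. Cumulative: 107
Frame 8: OPEN (0+1=1). Cumulative: 108
Frame 9: SPARE (1+9=10). 10 + next roll (0) = 10. Cumulative: 118
Frame 10: SPARE. Sum of all frame-10 rolls (0+10+5) = 15. Cumulative: 133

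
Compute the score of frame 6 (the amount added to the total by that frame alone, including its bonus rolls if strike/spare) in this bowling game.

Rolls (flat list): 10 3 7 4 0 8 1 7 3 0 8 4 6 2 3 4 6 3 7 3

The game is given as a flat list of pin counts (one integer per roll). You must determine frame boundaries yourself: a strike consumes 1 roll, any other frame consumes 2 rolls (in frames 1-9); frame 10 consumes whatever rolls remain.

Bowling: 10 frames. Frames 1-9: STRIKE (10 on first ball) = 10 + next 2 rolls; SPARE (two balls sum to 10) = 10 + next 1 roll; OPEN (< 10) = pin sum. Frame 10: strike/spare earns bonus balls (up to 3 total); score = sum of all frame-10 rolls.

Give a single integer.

Answer: 8

Derivation:
Frame 1: STRIKE. 10 + next two rolls (3+7) = 20. Cumulative: 20
Frame 2: SPARE (3+7=10). 10 + next roll (4) = 14. Cumulative: 34
Frame 3: OPEN (4+0=4). Cumulative: 38
Frame 4: OPEN (8+1=9). Cumulative: 47
Frame 5: SPARE (7+3=10). 10 + next roll (0) = 10. Cumulative: 57
Frame 6: OPEN (0+8=8). Cumulative: 65
Frame 7: SPARE (4+6=10). 10 + next roll (2) = 12. Cumulative: 77
Frame 8: OPEN (2+3=5). Cumulative: 82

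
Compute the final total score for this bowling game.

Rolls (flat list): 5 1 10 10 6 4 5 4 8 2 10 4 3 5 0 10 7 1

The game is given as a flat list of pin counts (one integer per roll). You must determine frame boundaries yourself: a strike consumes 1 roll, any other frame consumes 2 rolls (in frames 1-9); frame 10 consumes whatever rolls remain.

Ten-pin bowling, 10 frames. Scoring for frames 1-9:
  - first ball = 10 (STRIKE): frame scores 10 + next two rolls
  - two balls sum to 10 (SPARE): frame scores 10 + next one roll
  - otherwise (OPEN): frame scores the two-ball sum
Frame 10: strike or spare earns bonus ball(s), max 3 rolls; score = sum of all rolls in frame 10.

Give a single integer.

Frame 1: OPEN (5+1=6). Cumulative: 6
Frame 2: STRIKE. 10 + next two rolls (10+6) = 26. Cumulative: 32
Frame 3: STRIKE. 10 + next two rolls (6+4) = 20. Cumulative: 52
Frame 4: SPARE (6+4=10). 10 + next roll (5) = 15. Cumulative: 67
Frame 5: OPEN (5+4=9). Cumulative: 76
Frame 6: SPARE (8+2=10). 10 + next roll (10) = 20. Cumulative: 96
Frame 7: STRIKE. 10 + next two rolls (4+3) = 17. Cumulative: 113
Frame 8: OPEN (4+3=7). Cumulative: 120
Frame 9: OPEN (5+0=5). Cumulative: 125
Frame 10: STRIKE. Sum of all frame-10 rolls (10+7+1) = 18. Cumulative: 143

Answer: 143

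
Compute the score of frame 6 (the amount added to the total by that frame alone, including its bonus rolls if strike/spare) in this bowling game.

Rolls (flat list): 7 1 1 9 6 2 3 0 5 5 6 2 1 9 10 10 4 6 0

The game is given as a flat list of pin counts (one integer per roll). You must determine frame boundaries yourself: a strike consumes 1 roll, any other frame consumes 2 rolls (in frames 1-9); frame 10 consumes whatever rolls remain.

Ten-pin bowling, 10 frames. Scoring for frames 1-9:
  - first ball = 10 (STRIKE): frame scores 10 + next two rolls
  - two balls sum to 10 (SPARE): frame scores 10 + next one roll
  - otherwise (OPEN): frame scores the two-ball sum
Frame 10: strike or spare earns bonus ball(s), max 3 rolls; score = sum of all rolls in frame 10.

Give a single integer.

Frame 1: OPEN (7+1=8). Cumulative: 8
Frame 2: SPARE (1+9=10). 10 + next roll (6) = 16. Cumulative: 24
Frame 3: OPEN (6+2=8). Cumulative: 32
Frame 4: OPEN (3+0=3). Cumulative: 35
Frame 5: SPARE (5+5=10). 10 + next roll (6) = 16. Cumulative: 51
Frame 6: OPEN (6+2=8). Cumulative: 59
Frame 7: SPARE (1+9=10). 10 + next roll (10) = 20. Cumulative: 79
Frame 8: STRIKE. 10 + next two rolls (10+4) = 24. Cumulative: 103

Answer: 8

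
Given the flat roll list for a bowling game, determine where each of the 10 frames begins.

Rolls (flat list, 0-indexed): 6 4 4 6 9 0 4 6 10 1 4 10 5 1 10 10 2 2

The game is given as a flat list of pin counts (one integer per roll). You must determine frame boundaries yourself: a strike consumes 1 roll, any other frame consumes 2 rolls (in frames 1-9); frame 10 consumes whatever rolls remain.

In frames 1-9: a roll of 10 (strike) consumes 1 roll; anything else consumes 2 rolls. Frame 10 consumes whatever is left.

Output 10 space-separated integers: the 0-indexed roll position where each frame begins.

Answer: 0 2 4 6 8 9 11 12 14 15

Derivation:
Frame 1 starts at roll index 0: rolls=6,4 (sum=10), consumes 2 rolls
Frame 2 starts at roll index 2: rolls=4,6 (sum=10), consumes 2 rolls
Frame 3 starts at roll index 4: rolls=9,0 (sum=9), consumes 2 rolls
Frame 4 starts at roll index 6: rolls=4,6 (sum=10), consumes 2 rolls
Frame 5 starts at roll index 8: roll=10 (strike), consumes 1 roll
Frame 6 starts at roll index 9: rolls=1,4 (sum=5), consumes 2 rolls
Frame 7 starts at roll index 11: roll=10 (strike), consumes 1 roll
Frame 8 starts at roll index 12: rolls=5,1 (sum=6), consumes 2 rolls
Frame 9 starts at roll index 14: roll=10 (strike), consumes 1 roll
Frame 10 starts at roll index 15: 3 remaining rolls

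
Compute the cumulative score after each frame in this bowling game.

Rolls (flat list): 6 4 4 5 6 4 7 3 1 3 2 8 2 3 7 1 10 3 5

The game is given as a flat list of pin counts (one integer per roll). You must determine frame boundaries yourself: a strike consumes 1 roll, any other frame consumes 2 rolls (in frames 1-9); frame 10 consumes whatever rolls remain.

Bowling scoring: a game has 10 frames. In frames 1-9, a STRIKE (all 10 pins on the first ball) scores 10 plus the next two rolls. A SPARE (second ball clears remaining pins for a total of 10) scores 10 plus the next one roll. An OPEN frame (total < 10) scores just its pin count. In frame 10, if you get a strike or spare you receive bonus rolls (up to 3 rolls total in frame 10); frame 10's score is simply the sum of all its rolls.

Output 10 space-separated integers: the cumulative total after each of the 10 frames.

Frame 1: SPARE (6+4=10). 10 + next roll (4) = 14. Cumulative: 14
Frame 2: OPEN (4+5=9). Cumulative: 23
Frame 3: SPARE (6+4=10). 10 + next roll (7) = 17. Cumulative: 40
Frame 4: SPARE (7+3=10). 10 + next roll (1) = 11. Cumulative: 51
Frame 5: OPEN (1+3=4). Cumulative: 55
Frame 6: SPARE (2+8=10). 10 + next roll (2) = 12. Cumulative: 67
Frame 7: OPEN (2+3=5). Cumulative: 72
Frame 8: OPEN (7+1=8). Cumulative: 80
Frame 9: STRIKE. 10 + next two rolls (3+5) = 18. Cumulative: 98
Frame 10: OPEN. Sum of all frame-10 rolls (3+5) = 8. Cumulative: 106

Answer: 14 23 40 51 55 67 72 80 98 106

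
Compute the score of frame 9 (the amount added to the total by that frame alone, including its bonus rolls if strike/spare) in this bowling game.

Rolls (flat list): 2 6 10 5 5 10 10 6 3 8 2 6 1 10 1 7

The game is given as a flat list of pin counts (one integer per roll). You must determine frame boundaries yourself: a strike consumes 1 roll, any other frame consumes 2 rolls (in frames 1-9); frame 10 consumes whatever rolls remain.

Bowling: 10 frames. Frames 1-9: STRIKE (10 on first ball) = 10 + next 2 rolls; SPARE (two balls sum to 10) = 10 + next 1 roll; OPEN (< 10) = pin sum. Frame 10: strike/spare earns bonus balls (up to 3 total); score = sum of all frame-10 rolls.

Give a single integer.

Frame 1: OPEN (2+6=8). Cumulative: 8
Frame 2: STRIKE. 10 + next two rolls (5+5) = 20. Cumulative: 28
Frame 3: SPARE (5+5=10). 10 + next roll (10) = 20. Cumulative: 48
Frame 4: STRIKE. 10 + next two rolls (10+6) = 26. Cumulative: 74
Frame 5: STRIKE. 10 + next two rolls (6+3) = 19. Cumulative: 93
Frame 6: OPEN (6+3=9). Cumulative: 102
Frame 7: SPARE (8+2=10). 10 + next roll (6) = 16. Cumulative: 118
Frame 8: OPEN (6+1=7). Cumulative: 125
Frame 9: STRIKE. 10 + next two rolls (1+7) = 18. Cumulative: 143
Frame 10: OPEN. Sum of all frame-10 rolls (1+7) = 8. Cumulative: 151

Answer: 18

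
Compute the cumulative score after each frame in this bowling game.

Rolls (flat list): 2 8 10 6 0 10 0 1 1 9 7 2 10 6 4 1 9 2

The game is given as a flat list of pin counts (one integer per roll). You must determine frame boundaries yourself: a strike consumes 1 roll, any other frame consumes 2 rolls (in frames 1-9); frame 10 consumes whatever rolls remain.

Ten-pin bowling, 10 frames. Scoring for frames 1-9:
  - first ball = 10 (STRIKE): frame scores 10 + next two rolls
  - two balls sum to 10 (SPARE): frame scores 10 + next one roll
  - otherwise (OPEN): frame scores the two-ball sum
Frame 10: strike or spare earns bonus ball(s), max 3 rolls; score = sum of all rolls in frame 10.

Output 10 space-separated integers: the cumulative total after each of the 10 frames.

Frame 1: SPARE (2+8=10). 10 + next roll (10) = 20. Cumulative: 20
Frame 2: STRIKE. 10 + next two rolls (6+0) = 16. Cumulative: 36
Frame 3: OPEN (6+0=6). Cumulative: 42
Frame 4: STRIKE. 10 + next two rolls (0+1) = 11. Cumulative: 53
Frame 5: OPEN (0+1=1). Cumulative: 54
Frame 6: SPARE (1+9=10). 10 + next roll (7) = 17. Cumulative: 71
Frame 7: OPEN (7+2=9). Cumulative: 80
Frame 8: STRIKE. 10 + next two rolls (6+4) = 20. Cumulative: 100
Frame 9: SPARE (6+4=10). 10 + next roll (1) = 11. Cumulative: 111
Frame 10: SPARE. Sum of all frame-10 rolls (1+9+2) = 12. Cumulative: 123

Answer: 20 36 42 53 54 71 80 100 111 123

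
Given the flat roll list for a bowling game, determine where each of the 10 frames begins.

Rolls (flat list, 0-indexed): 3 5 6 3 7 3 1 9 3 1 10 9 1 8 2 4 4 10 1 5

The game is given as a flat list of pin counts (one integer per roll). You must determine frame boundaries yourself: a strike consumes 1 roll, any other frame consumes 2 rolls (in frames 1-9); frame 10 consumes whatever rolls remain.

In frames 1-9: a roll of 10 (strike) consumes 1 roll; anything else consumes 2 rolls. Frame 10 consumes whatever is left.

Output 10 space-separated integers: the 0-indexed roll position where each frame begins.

Frame 1 starts at roll index 0: rolls=3,5 (sum=8), consumes 2 rolls
Frame 2 starts at roll index 2: rolls=6,3 (sum=9), consumes 2 rolls
Frame 3 starts at roll index 4: rolls=7,3 (sum=10), consumes 2 rolls
Frame 4 starts at roll index 6: rolls=1,9 (sum=10), consumes 2 rolls
Frame 5 starts at roll index 8: rolls=3,1 (sum=4), consumes 2 rolls
Frame 6 starts at roll index 10: roll=10 (strike), consumes 1 roll
Frame 7 starts at roll index 11: rolls=9,1 (sum=10), consumes 2 rolls
Frame 8 starts at roll index 13: rolls=8,2 (sum=10), consumes 2 rolls
Frame 9 starts at roll index 15: rolls=4,4 (sum=8), consumes 2 rolls
Frame 10 starts at roll index 17: 3 remaining rolls

Answer: 0 2 4 6 8 10 11 13 15 17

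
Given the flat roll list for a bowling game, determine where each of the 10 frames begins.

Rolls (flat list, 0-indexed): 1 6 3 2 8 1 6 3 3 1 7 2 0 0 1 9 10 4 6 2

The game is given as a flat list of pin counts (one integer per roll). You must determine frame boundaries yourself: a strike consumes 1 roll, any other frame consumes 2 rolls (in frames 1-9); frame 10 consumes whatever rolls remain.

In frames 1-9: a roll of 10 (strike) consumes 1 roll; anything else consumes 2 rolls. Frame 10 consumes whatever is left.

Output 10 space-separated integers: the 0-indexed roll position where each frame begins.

Answer: 0 2 4 6 8 10 12 14 16 17

Derivation:
Frame 1 starts at roll index 0: rolls=1,6 (sum=7), consumes 2 rolls
Frame 2 starts at roll index 2: rolls=3,2 (sum=5), consumes 2 rolls
Frame 3 starts at roll index 4: rolls=8,1 (sum=9), consumes 2 rolls
Frame 4 starts at roll index 6: rolls=6,3 (sum=9), consumes 2 rolls
Frame 5 starts at roll index 8: rolls=3,1 (sum=4), consumes 2 rolls
Frame 6 starts at roll index 10: rolls=7,2 (sum=9), consumes 2 rolls
Frame 7 starts at roll index 12: rolls=0,0 (sum=0), consumes 2 rolls
Frame 8 starts at roll index 14: rolls=1,9 (sum=10), consumes 2 rolls
Frame 9 starts at roll index 16: roll=10 (strike), consumes 1 roll
Frame 10 starts at roll index 17: 3 remaining rolls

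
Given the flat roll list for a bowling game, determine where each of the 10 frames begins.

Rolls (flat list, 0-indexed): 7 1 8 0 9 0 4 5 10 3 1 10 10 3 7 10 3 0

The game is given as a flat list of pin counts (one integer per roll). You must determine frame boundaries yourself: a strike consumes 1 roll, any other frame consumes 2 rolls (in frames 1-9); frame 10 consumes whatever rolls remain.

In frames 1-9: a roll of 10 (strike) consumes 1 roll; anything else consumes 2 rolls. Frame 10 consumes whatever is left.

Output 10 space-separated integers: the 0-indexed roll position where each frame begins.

Answer: 0 2 4 6 8 9 11 12 13 15

Derivation:
Frame 1 starts at roll index 0: rolls=7,1 (sum=8), consumes 2 rolls
Frame 2 starts at roll index 2: rolls=8,0 (sum=8), consumes 2 rolls
Frame 3 starts at roll index 4: rolls=9,0 (sum=9), consumes 2 rolls
Frame 4 starts at roll index 6: rolls=4,5 (sum=9), consumes 2 rolls
Frame 5 starts at roll index 8: roll=10 (strike), consumes 1 roll
Frame 6 starts at roll index 9: rolls=3,1 (sum=4), consumes 2 rolls
Frame 7 starts at roll index 11: roll=10 (strike), consumes 1 roll
Frame 8 starts at roll index 12: roll=10 (strike), consumes 1 roll
Frame 9 starts at roll index 13: rolls=3,7 (sum=10), consumes 2 rolls
Frame 10 starts at roll index 15: 3 remaining rolls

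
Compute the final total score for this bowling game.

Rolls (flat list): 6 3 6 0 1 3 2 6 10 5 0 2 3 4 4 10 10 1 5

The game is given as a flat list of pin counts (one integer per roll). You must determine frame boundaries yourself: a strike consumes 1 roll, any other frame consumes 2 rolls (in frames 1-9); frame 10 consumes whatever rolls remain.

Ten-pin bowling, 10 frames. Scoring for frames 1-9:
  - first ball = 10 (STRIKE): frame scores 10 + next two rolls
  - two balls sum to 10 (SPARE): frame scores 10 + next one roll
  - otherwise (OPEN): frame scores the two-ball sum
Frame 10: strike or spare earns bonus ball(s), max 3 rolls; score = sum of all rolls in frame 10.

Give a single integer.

Answer: 97

Derivation:
Frame 1: OPEN (6+3=9). Cumulative: 9
Frame 2: OPEN (6+0=6). Cumulative: 15
Frame 3: OPEN (1+3=4). Cumulative: 19
Frame 4: OPEN (2+6=8). Cumulative: 27
Frame 5: STRIKE. 10 + next two rolls (5+0) = 15. Cumulative: 42
Frame 6: OPEN (5+0=5). Cumulative: 47
Frame 7: OPEN (2+3=5). Cumulative: 52
Frame 8: OPEN (4+4=8). Cumulative: 60
Frame 9: STRIKE. 10 + next two rolls (10+1) = 21. Cumulative: 81
Frame 10: STRIKE. Sum of all frame-10 rolls (10+1+5) = 16. Cumulative: 97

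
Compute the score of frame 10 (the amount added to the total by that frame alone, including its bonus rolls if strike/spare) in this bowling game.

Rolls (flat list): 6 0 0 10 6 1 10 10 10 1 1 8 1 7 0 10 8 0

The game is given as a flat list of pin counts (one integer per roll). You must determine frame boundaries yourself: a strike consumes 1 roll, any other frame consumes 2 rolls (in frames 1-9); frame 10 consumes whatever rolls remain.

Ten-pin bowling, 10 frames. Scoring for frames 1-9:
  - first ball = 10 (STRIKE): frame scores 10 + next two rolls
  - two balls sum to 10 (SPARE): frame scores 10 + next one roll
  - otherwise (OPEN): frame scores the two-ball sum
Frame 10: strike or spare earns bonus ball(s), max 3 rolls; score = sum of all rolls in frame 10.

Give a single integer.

Answer: 18

Derivation:
Frame 1: OPEN (6+0=6). Cumulative: 6
Frame 2: SPARE (0+10=10). 10 + next roll (6) = 16. Cumulative: 22
Frame 3: OPEN (6+1=7). Cumulative: 29
Frame 4: STRIKE. 10 + next two rolls (10+10) = 30. Cumulative: 59
Frame 5: STRIKE. 10 + next two rolls (10+1) = 21. Cumulative: 80
Frame 6: STRIKE. 10 + next two rolls (1+1) = 12. Cumulative: 92
Frame 7: OPEN (1+1=2). Cumulative: 94
Frame 8: OPEN (8+1=9). Cumulative: 103
Frame 9: OPEN (7+0=7). Cumulative: 110
Frame 10: STRIKE. Sum of all frame-10 rolls (10+8+0) = 18. Cumulative: 128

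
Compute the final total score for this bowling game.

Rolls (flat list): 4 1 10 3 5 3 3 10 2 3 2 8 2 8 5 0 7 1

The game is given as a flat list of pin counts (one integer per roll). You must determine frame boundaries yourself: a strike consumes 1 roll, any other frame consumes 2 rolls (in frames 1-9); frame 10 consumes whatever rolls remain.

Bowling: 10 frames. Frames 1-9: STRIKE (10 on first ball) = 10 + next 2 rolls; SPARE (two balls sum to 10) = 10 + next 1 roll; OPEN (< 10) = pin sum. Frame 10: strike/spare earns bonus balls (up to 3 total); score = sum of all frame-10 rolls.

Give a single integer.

Answer: 97

Derivation:
Frame 1: OPEN (4+1=5). Cumulative: 5
Frame 2: STRIKE. 10 + next two rolls (3+5) = 18. Cumulative: 23
Frame 3: OPEN (3+5=8). Cumulative: 31
Frame 4: OPEN (3+3=6). Cumulative: 37
Frame 5: STRIKE. 10 + next two rolls (2+3) = 15. Cumulative: 52
Frame 6: OPEN (2+3=5). Cumulative: 57
Frame 7: SPARE (2+8=10). 10 + next roll (2) = 12. Cumulative: 69
Frame 8: SPARE (2+8=10). 10 + next roll (5) = 15. Cumulative: 84
Frame 9: OPEN (5+0=5). Cumulative: 89
Frame 10: OPEN. Sum of all frame-10 rolls (7+1) = 8. Cumulative: 97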